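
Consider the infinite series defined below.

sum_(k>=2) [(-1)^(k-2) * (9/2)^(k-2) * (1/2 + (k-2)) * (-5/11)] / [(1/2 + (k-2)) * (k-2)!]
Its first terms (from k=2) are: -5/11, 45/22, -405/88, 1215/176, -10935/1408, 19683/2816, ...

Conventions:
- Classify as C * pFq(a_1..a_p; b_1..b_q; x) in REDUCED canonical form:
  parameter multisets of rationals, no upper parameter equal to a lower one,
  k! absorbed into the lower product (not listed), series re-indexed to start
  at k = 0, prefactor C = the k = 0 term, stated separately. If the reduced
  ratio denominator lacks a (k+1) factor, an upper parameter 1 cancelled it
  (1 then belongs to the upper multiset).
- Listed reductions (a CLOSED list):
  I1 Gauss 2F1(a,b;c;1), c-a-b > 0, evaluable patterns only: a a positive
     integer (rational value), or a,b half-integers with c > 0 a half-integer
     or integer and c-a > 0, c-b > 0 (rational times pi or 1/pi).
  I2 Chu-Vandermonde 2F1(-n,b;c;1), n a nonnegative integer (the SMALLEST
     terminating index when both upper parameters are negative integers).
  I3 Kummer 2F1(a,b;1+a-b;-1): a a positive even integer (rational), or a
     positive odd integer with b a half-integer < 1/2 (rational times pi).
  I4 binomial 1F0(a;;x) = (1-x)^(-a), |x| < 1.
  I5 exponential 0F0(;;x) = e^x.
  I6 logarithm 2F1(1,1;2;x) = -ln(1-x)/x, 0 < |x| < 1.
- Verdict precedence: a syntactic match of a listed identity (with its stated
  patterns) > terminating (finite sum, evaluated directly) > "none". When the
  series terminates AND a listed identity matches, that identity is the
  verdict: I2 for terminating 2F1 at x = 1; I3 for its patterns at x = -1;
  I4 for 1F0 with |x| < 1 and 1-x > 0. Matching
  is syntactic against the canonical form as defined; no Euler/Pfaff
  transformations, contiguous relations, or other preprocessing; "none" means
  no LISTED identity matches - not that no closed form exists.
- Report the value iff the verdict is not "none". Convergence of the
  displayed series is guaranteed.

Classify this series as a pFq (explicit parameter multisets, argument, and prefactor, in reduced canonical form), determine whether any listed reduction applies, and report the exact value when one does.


Prefactor -5/11, argument -9/2: 0F0 with upper {-} over lower {-}. Verdict: the I5 exponential reduction fires (the 0F0 exponential series at x = -9/2). Value: (-5/11) * e^(-9/2).

Structural cue: t_0 being -5/11, the (-1)^k factor (C = -5/11) folds into the argument's sign.
Step ratio: r(k) = (-9/2) * 1 / [(k+1)] - poly over poly, x = (-9/2) from leading terms; C = -5/11 at k = 0.


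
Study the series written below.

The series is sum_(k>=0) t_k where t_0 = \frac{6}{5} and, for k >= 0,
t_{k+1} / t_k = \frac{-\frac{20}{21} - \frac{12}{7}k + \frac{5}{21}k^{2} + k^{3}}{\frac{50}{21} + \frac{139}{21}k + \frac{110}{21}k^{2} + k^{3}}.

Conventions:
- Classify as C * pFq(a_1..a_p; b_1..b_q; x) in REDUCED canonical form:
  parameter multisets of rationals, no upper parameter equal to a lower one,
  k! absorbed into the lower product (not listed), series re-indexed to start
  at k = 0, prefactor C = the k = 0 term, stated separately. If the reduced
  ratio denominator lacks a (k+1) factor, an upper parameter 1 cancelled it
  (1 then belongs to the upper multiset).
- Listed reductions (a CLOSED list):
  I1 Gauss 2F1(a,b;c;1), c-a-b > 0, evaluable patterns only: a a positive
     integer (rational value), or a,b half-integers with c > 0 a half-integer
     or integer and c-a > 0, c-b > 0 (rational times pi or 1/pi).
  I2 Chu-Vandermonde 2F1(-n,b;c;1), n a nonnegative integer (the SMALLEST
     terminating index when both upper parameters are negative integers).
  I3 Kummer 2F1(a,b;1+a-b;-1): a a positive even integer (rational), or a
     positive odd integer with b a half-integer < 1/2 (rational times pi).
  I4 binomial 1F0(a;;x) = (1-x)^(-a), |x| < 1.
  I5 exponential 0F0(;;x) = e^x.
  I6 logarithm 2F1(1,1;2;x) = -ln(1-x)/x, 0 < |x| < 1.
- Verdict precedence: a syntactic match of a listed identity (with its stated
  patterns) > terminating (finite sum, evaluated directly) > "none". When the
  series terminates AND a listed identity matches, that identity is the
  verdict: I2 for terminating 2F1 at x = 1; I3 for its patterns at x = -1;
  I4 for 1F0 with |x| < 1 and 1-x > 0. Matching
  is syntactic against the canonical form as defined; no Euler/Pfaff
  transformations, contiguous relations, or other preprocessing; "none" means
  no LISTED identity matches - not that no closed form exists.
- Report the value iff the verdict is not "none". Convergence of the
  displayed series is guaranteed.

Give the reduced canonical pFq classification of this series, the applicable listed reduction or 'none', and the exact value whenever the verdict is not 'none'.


First insight: t_0 = \frac{6}{5} here, and factor the ratio over Q (C = 6/5, x = 1): negated roots = parameters.
Consecutive-term ratio: r(k) = 1 * (k-\frac{10}{7}) (k+1) / [(k+\frac{25}{7}) (k+1)] - rational in k. x = 1; t_0 = \frac{6}{5}; negate the roots.

Canonical form: C = \frac{6}{5} times 2F1 with upper {-\frac{10}{7}, 1}, lower {\frac{25}{7}}, x = 1. Verdict: Gauss (I1, integer-parameter pattern) applies (x = 1: the Gamma ratio telescopes since c-a-b = 4 > 0 and a = 1 in Z>0). Its exact value is \frac{27}{35}.


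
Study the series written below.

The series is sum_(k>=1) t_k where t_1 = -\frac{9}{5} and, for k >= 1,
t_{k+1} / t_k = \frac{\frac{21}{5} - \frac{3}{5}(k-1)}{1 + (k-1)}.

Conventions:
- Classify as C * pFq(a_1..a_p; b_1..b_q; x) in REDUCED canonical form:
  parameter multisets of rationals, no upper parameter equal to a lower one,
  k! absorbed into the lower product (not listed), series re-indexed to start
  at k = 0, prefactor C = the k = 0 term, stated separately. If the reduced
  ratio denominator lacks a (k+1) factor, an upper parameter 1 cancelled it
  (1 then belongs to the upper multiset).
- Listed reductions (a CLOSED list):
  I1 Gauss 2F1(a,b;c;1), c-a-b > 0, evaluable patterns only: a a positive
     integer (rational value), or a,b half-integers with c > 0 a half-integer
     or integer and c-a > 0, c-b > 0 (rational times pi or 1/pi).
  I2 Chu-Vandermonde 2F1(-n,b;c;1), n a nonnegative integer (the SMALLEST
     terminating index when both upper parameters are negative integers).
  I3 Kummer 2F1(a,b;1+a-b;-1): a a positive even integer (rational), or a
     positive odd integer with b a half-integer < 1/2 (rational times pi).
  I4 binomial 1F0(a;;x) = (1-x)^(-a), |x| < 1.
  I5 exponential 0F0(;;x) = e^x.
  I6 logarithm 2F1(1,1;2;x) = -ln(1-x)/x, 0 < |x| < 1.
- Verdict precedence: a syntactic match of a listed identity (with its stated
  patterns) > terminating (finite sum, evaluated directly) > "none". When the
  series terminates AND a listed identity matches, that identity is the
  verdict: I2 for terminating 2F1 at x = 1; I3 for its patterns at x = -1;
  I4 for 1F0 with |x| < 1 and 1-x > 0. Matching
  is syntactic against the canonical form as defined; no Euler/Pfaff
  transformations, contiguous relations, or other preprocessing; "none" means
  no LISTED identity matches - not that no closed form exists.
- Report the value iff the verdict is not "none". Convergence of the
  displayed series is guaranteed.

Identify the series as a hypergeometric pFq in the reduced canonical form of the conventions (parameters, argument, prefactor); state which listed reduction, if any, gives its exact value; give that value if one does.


The series (x = -\frac{3}{5}) is 1F0: upper {-7}, lower {-}, prefactor -\frac{9}{5}. Verdict: binomial (I4) fires (the 1F0 binomial series: exponent 7, x = -\frac{3}{5}). Sum: -\frac{18874368}{390625}.

First insight: with t_0 = -\frac{9}{5}, roots of the ratio polynomials (C = -9/5) are the negated parameters.
Consecutive-term ratio: r(k) = -\frac{3}{5} * (k-7) / [(k+1)] ; factor over Q: parameters, x = -\frac{3}{5}, and C = -\frac{9}{5}.


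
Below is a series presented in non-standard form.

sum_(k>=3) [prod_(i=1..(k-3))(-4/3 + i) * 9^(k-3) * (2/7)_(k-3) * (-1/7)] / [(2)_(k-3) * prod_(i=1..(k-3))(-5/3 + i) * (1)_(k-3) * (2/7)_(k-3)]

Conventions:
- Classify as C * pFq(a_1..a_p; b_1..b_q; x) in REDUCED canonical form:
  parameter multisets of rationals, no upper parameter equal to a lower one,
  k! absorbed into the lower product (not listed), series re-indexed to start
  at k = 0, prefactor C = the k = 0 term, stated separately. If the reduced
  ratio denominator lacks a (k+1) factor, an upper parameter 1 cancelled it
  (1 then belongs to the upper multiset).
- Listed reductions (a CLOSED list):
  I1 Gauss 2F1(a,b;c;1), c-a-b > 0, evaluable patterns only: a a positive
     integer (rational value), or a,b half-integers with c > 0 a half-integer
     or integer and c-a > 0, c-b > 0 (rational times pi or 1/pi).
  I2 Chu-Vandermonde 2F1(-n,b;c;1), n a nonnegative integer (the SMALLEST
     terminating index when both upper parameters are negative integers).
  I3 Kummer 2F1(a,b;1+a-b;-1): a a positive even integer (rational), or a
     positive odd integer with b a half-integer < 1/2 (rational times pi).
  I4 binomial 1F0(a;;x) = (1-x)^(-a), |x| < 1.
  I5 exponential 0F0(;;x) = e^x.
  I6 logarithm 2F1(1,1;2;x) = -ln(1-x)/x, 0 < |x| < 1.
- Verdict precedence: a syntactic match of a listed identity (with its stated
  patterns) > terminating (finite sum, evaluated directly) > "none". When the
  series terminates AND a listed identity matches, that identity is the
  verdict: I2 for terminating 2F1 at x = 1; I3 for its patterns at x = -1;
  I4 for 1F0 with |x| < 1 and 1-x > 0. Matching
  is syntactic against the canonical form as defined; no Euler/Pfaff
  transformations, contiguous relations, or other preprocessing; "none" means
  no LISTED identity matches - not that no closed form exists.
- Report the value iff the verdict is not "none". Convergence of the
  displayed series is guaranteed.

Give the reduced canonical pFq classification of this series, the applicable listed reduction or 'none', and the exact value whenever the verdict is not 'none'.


The series (x = 9) is 1F2: upper {-1/3}, lower {-2/3, 2}, prefactor -1/7. Verdict: none. No listed pattern accepts 1F2(-1/3; -2/3, 2; 9).

Key observation: t_0 being -1/7, the running product (C = -1/7) telescopes to a rising factorial.
Adjacent-term ratio: r(k) = 9 * (k-1/3) / [(k-2/3) (k+2) (k+1)] - poly over poly, x = 9 from leading terms; C = -1/7 at k = 0.


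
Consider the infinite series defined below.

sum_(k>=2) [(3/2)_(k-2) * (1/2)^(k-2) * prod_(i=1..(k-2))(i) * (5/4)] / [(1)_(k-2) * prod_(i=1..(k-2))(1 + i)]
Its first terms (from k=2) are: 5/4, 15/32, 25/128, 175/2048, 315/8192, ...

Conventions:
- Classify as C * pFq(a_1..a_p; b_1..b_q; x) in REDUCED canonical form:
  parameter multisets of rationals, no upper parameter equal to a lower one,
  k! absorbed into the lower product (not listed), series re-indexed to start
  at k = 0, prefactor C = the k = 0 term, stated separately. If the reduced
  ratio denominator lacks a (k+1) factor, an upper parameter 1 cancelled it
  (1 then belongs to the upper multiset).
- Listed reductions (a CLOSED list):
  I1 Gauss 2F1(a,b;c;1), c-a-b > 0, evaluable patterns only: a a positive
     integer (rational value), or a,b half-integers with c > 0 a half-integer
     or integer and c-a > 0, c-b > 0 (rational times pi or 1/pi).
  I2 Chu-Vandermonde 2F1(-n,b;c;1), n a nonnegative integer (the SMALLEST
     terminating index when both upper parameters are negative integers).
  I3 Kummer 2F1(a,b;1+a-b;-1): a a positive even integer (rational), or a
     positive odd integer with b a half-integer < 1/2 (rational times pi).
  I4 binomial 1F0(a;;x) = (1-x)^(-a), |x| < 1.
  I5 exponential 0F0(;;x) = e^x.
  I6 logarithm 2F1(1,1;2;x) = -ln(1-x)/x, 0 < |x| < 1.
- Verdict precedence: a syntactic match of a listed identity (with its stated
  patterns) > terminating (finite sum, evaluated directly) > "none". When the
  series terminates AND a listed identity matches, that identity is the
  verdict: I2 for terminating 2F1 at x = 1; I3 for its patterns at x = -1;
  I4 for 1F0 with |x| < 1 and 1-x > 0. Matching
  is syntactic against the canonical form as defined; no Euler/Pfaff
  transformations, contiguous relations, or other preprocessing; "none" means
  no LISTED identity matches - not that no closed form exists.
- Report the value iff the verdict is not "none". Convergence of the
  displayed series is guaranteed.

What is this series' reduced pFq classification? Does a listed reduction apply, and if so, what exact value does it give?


Prefactor 5/4, argument 1/2: 2F1 with upper {1, 3/2} over lower {2}. Verdict: none here - no I1-I6 shape fits x = 1/2 with lower {2}.

Structural cue: with t_0 = 5/4, (1)_k (prefactor 5/4) is k! itself.
Ratio: r(k) = (1/2) * (k+1) (k+3/2) / [(k+2) (k+1)] - rational; roots negated = parameters, x = (1/2), C = 5/4.


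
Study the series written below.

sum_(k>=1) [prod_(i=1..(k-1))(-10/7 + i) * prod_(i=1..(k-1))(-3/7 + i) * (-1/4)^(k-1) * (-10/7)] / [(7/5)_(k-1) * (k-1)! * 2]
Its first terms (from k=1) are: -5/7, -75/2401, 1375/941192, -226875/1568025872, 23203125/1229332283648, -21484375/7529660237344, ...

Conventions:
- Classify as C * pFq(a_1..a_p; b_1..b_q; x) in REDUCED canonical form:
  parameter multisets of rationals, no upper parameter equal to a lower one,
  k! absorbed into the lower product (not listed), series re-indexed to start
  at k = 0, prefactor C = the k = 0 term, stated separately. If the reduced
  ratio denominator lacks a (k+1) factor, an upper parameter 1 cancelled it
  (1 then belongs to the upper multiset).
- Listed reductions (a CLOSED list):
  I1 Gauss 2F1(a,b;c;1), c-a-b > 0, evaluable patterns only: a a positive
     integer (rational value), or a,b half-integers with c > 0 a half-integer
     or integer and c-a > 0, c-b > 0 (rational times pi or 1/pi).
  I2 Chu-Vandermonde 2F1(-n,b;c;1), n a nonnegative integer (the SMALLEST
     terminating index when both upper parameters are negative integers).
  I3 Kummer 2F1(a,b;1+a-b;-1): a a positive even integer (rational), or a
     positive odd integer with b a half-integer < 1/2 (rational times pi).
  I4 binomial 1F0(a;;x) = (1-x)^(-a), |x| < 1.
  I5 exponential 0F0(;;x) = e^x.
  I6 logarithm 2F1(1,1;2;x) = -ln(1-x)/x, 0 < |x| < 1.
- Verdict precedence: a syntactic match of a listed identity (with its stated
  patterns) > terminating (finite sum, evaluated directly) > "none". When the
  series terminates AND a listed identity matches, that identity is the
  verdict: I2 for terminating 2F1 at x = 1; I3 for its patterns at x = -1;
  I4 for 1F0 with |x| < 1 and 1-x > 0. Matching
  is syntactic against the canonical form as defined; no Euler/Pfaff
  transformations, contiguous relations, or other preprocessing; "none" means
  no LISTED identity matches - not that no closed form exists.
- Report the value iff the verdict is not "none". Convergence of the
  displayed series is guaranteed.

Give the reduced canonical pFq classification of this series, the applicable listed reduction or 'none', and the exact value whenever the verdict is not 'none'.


Canonical form: C = -5/7 times 2F1 with upper {-3/7, 4/7}, lower {7/5}, x = -1/4. Verdict: none. Every listed pattern misses the 2F1 form at -1/4, upper {-3/7, 4/7}.

Key step: from the first term -5/7: the constant factors (prefactor -5/7) combine into one prefactor.
Consecutive-term ratio: r(k) = (-1/4) * (k-3/7) (k+4/7) / [(k+7/5) (k+1)] - rational in k, leading ratio (-1/4); with t_0 = -5/7, classification follows.


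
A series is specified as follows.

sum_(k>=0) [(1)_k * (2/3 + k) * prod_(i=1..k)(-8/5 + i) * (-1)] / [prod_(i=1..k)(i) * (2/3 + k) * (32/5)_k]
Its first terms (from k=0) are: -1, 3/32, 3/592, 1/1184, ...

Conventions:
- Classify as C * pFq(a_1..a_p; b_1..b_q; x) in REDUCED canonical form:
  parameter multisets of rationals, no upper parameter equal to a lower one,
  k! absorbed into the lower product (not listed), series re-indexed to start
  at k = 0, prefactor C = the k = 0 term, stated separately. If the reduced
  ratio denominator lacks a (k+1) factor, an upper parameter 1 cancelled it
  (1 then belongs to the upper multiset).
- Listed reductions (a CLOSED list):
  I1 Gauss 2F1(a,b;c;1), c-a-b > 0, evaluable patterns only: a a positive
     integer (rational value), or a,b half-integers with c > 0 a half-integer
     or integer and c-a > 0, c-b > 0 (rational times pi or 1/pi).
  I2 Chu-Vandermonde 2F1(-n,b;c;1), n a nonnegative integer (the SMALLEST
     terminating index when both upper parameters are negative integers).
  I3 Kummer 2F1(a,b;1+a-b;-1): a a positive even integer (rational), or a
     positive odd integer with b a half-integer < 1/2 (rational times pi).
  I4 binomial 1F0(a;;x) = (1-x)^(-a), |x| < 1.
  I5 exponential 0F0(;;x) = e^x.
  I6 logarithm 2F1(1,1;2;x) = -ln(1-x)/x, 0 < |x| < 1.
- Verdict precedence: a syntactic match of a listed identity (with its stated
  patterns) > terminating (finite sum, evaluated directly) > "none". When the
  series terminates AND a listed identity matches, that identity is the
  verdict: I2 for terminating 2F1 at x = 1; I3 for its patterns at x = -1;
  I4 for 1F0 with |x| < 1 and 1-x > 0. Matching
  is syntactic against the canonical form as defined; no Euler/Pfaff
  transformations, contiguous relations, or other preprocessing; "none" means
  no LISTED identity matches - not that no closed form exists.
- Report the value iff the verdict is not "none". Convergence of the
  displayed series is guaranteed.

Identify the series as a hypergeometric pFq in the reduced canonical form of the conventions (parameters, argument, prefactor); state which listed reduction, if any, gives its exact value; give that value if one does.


Classification (C = -1): 2F1 with upper {-3/5, 1}, lower {32/5}, argument x = 1. Verdict: this is the Gauss summation I1 (x = 1: the Gamma ratio telescopes since c-a-b = 6 > 0 and a = 1 in Z>0). Hence: -9/10.

The tell: from the first term -1: the product of the first k integers (prefactor -1) is k!.
Ratio: r(k) = 1 * (k-3/5) (k+1) / [(k+32/5) (k+1)] - rational in k, leading ratio 1; with t_0 = -1, classification follows.


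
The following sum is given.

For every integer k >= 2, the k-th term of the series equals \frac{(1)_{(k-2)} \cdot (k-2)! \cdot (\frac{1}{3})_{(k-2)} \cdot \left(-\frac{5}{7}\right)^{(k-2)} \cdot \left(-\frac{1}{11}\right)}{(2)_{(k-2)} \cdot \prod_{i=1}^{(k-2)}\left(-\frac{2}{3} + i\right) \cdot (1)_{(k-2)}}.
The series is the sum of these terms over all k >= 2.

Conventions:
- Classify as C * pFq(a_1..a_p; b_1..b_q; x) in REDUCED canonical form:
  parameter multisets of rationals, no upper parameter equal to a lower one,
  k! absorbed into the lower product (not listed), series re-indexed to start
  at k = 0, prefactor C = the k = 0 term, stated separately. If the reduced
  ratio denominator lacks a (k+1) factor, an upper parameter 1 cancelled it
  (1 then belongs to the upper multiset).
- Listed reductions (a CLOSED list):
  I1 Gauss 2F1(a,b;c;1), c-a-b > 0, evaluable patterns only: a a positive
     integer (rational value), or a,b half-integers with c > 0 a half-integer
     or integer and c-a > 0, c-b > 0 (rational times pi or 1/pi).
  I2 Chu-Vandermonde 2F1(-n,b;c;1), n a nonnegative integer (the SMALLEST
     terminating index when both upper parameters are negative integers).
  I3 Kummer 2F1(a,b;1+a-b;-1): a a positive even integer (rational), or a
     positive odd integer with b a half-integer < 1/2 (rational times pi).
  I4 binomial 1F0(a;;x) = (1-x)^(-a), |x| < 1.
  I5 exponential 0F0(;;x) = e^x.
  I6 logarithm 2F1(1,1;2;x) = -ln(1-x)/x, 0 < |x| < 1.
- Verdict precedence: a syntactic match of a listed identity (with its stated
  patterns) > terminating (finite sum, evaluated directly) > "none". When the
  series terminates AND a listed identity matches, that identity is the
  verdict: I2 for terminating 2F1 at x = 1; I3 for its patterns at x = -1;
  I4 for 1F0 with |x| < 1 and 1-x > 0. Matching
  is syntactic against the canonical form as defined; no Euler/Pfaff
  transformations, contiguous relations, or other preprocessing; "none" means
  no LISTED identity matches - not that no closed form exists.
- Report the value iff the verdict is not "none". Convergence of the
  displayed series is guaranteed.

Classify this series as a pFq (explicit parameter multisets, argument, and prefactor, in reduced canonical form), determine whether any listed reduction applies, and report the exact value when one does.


The series (x = -\frac{5}{7}) is 2F1: upper {1, 1}, lower {2}, prefactor -\frac{1}{11}. Verdict: this is logarithm (I6) (the logarithm: parameters (1,1;2), x = -\frac{5}{7}). Exact value: \left(-\frac{7}{55}\right) \cdot \ln\left(\frac{12}{7}\right).

Structural cue: t_0 being -\frac{1}{11}, the factorial ratio (C = -1/11, x = -5/7) (k+a-1)!/(a-1)! is a rising factorial (a)_k.
Consecutive-term ratio: r(k) = -\frac{5}{7} * (k+1) (k+1) / [(k+2) (k+1)] - rational in k, leading ratio -\frac{5}{7}; with t_0 = -\frac{1}{11}, classification follows.


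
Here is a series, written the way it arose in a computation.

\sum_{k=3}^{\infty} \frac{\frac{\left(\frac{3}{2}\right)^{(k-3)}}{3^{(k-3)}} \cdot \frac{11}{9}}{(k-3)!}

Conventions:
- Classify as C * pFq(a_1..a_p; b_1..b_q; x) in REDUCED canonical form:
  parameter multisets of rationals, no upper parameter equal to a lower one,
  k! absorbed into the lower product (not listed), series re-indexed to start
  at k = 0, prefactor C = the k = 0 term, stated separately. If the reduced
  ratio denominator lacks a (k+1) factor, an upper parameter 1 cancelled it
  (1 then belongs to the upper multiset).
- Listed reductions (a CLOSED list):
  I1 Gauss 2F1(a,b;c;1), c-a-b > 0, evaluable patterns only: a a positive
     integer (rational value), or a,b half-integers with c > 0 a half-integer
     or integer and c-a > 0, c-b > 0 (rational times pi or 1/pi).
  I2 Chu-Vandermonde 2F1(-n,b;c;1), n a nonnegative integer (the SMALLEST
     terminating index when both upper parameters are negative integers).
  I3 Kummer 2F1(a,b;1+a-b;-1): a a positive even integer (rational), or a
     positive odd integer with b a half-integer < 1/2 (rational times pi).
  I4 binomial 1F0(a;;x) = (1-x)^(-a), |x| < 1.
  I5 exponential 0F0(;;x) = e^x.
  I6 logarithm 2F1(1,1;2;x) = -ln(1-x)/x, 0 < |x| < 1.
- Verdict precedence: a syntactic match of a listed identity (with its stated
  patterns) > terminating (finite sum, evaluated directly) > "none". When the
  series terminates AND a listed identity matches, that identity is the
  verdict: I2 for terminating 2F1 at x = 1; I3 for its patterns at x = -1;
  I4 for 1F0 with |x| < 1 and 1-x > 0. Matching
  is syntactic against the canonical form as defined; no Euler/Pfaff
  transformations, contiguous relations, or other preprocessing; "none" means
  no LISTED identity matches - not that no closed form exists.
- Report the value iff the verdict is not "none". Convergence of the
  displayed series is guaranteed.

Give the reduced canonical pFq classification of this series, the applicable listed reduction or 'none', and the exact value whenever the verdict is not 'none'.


Reduced: x = \frac{1}{2}, 0F0, upper = {-}, lower = {-}, C = \frac{11}{9}. Verdict at x = \frac{1}{2}: exponential (I5) matches (the 0F0 exponential series at x = \frac{1}{2}). Sum: \frac{11}{9} \cdot e^{\frac{1}{2}}.

Structural cue: t_0 being \frac{11}{9}, the two k-th powers (prefactor 11/9) combine into one argument.
Ratio: r(k) = \frac{1}{2} * 1 / [(k+1)] - poly over poly, x = \frac{1}{2} from leading terms; C = \frac{11}{9} at k = 0.


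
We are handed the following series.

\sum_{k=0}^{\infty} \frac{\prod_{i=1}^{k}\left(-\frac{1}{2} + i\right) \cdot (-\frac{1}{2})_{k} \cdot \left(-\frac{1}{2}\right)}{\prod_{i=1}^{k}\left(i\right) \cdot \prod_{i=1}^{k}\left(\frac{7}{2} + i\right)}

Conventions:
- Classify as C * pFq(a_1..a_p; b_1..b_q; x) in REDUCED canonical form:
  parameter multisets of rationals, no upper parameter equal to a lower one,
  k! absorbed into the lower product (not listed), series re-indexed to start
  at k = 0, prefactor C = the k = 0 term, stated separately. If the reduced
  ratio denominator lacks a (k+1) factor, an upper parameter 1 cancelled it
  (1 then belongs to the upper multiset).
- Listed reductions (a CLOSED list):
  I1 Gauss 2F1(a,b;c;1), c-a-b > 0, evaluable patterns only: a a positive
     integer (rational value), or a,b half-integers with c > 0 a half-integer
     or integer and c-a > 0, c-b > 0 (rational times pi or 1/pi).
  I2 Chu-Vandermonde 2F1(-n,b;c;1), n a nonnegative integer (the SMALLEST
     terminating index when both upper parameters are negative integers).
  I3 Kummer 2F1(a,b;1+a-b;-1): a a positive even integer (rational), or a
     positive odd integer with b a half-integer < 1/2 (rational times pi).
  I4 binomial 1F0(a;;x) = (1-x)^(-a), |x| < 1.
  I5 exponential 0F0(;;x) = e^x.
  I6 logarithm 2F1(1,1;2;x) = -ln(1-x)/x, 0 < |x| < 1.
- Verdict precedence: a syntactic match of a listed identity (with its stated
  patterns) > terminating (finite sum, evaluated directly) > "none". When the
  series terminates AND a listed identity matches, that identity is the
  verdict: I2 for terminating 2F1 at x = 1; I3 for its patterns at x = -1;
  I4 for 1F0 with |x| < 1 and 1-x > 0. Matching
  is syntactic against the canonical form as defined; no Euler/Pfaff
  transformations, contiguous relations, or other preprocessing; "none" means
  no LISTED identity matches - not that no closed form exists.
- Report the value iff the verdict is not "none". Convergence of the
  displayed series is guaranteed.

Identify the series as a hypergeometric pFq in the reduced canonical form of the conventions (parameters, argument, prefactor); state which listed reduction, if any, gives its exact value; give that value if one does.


With C = -\frac{1}{2}: the canonical form is 2F1(-\frac{1}{2}, \frac{1}{2}; \frac{9}{2}; 1). Verdict at x = 1: the half-integer Gauss pattern (I1) matches (x = 1; upper {-\frac{1}{2}, \frac{1}{2}} half-integers, c = \frac{9}{2} in the evaluable pattern). Exact value: \left(-\frac{1225}{8192}\right) \cdot \pi.

First insight: with t_0 = -\frac{1}{2}, the product of the first k integers (C = -1/2) is k!.
Adjacent-term ratio: r(k) = 1 * (k-\frac{1}{2}) (k+\frac{1}{2}) / [(k+\frac{9}{2}) (k+1)] - rational in k, leading ratio 1; with t_0 = -\frac{1}{2}, classification follows.


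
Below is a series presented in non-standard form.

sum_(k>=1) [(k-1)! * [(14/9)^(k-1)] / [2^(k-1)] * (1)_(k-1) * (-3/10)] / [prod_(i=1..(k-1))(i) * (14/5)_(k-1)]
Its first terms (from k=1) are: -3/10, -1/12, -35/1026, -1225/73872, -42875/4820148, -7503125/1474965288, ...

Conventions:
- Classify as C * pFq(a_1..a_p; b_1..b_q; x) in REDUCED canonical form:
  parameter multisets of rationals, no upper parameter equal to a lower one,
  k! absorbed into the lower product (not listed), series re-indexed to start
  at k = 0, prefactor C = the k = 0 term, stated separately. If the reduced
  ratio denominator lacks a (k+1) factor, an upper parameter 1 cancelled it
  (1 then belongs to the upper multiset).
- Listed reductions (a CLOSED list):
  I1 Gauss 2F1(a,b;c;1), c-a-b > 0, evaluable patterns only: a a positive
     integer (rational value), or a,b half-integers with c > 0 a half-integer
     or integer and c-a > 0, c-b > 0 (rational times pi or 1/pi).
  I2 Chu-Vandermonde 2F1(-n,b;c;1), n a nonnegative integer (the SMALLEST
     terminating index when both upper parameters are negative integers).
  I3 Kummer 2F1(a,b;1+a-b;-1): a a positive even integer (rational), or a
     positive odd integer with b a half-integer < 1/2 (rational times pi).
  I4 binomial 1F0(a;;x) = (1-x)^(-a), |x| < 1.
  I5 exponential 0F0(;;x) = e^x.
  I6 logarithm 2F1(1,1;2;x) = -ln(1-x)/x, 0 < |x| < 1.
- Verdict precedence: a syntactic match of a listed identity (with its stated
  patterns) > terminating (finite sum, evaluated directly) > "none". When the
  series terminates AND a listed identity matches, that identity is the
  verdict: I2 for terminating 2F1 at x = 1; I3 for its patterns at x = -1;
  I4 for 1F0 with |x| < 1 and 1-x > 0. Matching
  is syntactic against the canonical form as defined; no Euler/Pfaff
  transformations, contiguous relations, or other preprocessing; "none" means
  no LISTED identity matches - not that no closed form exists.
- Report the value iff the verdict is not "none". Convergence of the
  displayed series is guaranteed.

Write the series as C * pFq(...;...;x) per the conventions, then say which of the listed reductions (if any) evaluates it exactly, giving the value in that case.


This is -3/10 * 2F1(1, 1; 14/5; 7/9) in reduced canonical form. Verdict: none. Every listed pattern misses the 2F1 form at 7/9, upper {1, 1}.

Key observation: from the first term -3/10: the two k-th powers (C = -3/10, x = 7/9) combine into one argument.
Term ratio: r(k) = (7/9) * (k+1) (k+1) / [(k+14/5) (k+1)] - rational; roots negated = parameters, x = (7/9), C = -3/10.


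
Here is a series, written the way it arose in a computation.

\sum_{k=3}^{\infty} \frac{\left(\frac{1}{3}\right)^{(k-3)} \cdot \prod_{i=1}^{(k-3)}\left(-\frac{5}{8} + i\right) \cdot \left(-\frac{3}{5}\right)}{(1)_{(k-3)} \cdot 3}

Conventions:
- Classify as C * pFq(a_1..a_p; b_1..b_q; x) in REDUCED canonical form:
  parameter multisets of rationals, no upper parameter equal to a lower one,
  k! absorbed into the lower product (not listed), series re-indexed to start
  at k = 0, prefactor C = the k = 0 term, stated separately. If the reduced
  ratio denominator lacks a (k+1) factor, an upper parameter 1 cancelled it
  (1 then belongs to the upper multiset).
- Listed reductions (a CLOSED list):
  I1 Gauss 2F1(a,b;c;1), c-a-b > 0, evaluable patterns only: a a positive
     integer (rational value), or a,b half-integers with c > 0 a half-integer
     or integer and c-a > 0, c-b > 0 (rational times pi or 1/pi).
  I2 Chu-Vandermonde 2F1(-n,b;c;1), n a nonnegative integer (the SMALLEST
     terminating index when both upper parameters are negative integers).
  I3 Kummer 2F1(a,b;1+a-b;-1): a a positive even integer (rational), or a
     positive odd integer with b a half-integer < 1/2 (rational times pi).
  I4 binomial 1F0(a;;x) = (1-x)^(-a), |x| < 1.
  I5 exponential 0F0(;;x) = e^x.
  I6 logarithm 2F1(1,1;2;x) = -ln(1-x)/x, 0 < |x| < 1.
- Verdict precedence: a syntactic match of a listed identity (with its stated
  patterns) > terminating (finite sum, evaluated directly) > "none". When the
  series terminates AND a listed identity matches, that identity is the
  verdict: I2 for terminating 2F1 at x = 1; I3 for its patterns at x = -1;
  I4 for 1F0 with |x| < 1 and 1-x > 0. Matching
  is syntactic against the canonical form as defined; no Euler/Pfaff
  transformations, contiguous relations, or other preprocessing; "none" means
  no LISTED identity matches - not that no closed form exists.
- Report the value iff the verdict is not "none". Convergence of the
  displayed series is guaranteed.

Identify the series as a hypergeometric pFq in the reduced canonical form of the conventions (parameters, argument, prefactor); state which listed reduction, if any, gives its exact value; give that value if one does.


First insight: t_0 = -\frac{1}{5} here, and the constant factors (C = -1/5) combine into one prefactor.
Term ratio: r(k) = \frac{1}{3} * (k+\frac{3}{8}) / [(k+1)] - rational in k, leading ratio \frac{1}{3}; with t_0 = -\frac{1}{5}, classification follows.

At argument \frac{1}{3}: a 1F0 with upper {\frac{3}{8}}, lower {-}, scaled by C = -\frac{1}{5}. Verdict: the binomial series (I4) applies (the 1F0 binomial series: exponent -3/8, x = \frac{1}{3}). Value: \left(-\frac{1}{5}\right) \cdot \left(\frac{2}{3}\right)^{-\frac{3}{8}}.


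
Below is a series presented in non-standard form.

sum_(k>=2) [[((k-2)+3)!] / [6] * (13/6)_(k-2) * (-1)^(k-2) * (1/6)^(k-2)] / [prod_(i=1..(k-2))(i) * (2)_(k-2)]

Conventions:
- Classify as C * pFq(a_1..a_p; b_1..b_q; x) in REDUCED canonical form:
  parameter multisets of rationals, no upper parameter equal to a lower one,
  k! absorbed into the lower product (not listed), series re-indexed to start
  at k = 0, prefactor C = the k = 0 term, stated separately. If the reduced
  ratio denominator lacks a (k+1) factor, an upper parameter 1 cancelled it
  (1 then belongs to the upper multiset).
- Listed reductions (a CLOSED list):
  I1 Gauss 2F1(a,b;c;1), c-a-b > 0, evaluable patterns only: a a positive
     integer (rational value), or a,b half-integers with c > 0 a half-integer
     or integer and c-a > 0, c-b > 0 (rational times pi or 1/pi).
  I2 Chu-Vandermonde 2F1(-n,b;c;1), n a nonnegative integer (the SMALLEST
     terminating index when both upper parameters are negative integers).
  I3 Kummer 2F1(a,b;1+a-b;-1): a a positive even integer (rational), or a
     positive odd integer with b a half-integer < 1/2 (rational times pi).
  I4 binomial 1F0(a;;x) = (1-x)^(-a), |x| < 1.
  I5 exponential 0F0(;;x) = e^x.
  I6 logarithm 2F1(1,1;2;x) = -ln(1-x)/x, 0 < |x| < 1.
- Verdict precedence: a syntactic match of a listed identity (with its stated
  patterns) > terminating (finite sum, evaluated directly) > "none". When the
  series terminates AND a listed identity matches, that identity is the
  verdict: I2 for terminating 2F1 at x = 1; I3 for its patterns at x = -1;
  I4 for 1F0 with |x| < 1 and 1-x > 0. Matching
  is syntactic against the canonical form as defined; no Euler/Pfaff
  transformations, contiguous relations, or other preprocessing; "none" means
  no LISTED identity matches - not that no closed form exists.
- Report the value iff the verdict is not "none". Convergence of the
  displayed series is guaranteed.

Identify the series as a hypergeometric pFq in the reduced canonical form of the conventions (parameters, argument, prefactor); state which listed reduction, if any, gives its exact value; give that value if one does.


First insight: x = (-1/6) and the factorial ratio (prefactor 1) (k+a-1)!/(a-1)! is a rising factorial (a)_k.
Consecutive-term ratio: r(k) = (-1/6) * (k+13/6) (k+4) / [(k+2) (k+1)] - poly over poly, x = (-1/6) from leading terms; C = 1 at k = 0.

Prefactor 1, argument -1/6: 2F1 with upper {13/6, 4} over lower {2}. Verdict: no listed reduction: x = -1/6 and upper {13/6, 4} fail every I1-I6 pattern.


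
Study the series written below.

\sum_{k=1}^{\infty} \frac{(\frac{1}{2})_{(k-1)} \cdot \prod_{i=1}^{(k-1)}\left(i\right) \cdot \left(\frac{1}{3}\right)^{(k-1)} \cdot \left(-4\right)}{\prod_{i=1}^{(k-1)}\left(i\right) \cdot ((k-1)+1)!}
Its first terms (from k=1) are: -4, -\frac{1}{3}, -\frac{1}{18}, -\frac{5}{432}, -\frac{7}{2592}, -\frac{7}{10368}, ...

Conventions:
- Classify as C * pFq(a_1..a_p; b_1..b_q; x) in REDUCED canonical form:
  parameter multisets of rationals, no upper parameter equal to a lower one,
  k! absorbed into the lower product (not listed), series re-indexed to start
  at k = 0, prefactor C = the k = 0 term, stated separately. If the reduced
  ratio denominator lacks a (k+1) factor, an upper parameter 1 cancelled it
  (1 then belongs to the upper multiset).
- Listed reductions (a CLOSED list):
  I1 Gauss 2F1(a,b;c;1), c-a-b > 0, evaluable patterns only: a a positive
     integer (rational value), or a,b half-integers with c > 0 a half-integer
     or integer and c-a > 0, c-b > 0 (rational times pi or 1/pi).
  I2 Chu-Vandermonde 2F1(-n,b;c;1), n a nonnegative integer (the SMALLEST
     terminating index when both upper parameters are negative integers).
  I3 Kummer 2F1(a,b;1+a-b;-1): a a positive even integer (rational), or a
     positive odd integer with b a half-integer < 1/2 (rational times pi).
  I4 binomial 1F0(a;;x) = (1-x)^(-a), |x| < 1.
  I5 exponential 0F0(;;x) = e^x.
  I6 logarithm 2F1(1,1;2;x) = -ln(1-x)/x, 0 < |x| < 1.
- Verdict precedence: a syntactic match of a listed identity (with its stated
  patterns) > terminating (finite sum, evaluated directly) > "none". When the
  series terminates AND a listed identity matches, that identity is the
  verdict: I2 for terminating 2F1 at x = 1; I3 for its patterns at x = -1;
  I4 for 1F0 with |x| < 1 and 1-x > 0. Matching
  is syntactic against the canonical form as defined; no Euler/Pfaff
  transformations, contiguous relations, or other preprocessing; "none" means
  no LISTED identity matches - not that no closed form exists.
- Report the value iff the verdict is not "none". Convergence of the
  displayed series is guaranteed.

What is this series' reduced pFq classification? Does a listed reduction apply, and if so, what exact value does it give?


Classification (C = -4): 2F1 with upper {\frac{1}{2}, 1}, lower {2}, argument x = \frac{1}{3}. Verdict: none. A 2F1 with upper {\frac{1}{2}, 1} fits none of I1-I6 at x = \frac{1}{3}; the sum runs forever.

Key observation: from the first term -4: the denominator's factorial ratio (C = -4) is a lower Pochhammer.
Term ratio: r(k) = \frac{1}{3} * (k+\frac{1}{2}) (k+1) / [(k+2) (k+1)] - rational in k, leading ratio \frac{1}{3}; with t_0 = -4, classification follows.


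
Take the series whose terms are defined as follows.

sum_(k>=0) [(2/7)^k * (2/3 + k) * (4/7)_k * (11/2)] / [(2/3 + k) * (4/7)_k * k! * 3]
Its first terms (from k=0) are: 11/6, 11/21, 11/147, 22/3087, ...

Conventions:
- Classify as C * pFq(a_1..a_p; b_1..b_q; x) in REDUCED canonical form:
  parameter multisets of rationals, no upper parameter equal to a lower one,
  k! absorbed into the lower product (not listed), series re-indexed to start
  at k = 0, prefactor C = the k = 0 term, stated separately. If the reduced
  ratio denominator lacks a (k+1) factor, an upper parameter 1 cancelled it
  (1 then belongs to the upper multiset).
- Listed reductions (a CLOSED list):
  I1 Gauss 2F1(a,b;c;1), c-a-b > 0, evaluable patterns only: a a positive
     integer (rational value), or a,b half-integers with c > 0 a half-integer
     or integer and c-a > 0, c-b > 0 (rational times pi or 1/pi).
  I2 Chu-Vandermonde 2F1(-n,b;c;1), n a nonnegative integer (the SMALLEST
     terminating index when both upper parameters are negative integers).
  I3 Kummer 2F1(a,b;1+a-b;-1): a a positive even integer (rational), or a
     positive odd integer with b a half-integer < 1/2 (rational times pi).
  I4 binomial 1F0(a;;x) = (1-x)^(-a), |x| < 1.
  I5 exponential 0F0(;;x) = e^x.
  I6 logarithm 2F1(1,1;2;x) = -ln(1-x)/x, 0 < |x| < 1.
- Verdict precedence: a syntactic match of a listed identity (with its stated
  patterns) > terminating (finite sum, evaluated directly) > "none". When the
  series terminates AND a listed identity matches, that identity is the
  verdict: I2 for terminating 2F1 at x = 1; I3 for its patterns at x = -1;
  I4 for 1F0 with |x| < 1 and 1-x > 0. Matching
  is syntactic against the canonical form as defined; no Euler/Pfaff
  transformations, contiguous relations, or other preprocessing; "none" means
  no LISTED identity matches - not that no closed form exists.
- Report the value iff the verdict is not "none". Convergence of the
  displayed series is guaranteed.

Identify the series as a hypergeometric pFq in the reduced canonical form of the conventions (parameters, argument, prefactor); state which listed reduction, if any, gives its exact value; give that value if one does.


At argument 2/7: a 0F0 with upper {-}, lower {-}, scaled by C = 11/6. Verdict at x = 2/7: the exponential series (I5) matches (the 0F0 exponential series at x = 2/7). Hence: (11/6) * e^(2/7).

Key observation: x = (2/7) and striking the common factor k + 2/3 reduces the term (C = 11/6).
Step ratio: r(k) = (2/7) * 1 / [(k+1)] - poly over poly, x = (2/7) from leading terms; C = 11/6 at k = 0.


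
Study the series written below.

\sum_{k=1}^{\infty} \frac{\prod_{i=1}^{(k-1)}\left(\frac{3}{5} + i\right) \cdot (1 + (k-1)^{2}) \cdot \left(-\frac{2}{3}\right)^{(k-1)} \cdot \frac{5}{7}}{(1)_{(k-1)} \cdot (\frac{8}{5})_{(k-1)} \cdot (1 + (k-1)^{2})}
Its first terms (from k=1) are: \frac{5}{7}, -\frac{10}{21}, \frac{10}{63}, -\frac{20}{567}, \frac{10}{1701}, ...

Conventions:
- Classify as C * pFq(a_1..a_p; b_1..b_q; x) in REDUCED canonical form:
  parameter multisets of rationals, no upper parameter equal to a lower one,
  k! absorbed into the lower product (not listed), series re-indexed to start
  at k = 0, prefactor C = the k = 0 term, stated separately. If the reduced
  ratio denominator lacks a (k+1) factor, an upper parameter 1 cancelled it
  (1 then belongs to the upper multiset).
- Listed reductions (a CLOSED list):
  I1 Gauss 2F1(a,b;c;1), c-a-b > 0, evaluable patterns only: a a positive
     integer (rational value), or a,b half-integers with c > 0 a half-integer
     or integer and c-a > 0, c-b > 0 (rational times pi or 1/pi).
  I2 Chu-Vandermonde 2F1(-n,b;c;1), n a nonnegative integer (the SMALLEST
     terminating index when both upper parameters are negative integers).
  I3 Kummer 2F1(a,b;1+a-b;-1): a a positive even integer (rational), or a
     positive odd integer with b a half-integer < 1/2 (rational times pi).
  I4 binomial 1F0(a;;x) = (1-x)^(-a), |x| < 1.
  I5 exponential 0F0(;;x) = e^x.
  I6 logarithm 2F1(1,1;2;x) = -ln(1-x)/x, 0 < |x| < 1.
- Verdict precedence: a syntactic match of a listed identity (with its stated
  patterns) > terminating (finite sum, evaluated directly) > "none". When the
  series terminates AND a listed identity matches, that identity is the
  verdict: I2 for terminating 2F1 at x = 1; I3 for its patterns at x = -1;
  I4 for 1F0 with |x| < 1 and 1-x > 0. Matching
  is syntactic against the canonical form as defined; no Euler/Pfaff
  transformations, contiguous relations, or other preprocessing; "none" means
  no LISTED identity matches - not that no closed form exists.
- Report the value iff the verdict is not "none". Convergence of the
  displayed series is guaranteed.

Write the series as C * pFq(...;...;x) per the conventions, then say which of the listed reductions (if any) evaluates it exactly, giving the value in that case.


Classification (C = \frac{5}{7}): 0F0 with upper {-}, lower {-}, argument x = -\frac{2}{3}. Verdict: the exponential series (I5) applies (the 0F0 exponential series at x = -\frac{2}{3}). Value: \frac{5}{7} \cdot e^{-\frac{2}{3}}.

The tell: t_0 being \frac{5}{7}, the running product (C = 5/7) telescopes to a rising factorial.
Ratio: r(k) = -\frac{2}{3} * 1 / [(k+1)] - poly over poly, x = -\frac{2}{3} from leading terms; C = \frac{5}{7} at k = 0.
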